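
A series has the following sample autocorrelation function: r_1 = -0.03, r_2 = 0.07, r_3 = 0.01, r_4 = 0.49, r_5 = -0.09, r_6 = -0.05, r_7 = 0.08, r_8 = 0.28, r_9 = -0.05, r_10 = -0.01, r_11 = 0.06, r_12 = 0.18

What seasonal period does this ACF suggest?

4

The largest autocorrelation is r_4 = 0.49, with weaker echoes at lags 8 (0.28) and 12 (0.18); the remaining lags stay at or below 0.08.
The dominant spike at lag 4 indicates a seasonal period of 4.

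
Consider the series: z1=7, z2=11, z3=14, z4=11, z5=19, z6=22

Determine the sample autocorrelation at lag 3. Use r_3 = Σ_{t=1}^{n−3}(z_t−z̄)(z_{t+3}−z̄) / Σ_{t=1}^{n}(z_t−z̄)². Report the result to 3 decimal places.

0.038

Mean z̄ = (7 + 11 + 14 + 11 + 19 + 22)/6 = 14.0000
Deviations from mean: -7.0000, -3.0000, 0.0000, -3.0000, 5.0000, 8.0000
Σ(z_t−z̄)(z_{t+3}−z̄) = (21.0000) + (-15.0000) + (0.0000) = 6.0000
Denominator Σ(z_t−z̄)² = 156.0000
r_3 = 6.0000 / 156.0000 = 0.038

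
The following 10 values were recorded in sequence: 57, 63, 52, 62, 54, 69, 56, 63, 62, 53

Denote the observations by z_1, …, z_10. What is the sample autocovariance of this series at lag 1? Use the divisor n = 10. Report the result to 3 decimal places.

-17.091

Mean z̄ = (57 + 63 + 52 + 62 + 54 + 69 + 56 + 63 + 62 + 53)/10 = 59.1000
Σ_{t=1}^{9}(z_t−z̄)(z_{t+1}−z̄) = -170.9100
γ_1 = -170.9100 / 10 = -17.091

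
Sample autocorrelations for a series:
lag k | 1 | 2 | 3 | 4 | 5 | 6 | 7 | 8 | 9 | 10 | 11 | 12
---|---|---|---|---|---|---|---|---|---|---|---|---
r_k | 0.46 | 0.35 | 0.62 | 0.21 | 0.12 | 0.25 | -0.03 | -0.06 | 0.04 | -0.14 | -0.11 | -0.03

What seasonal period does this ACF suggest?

The largest autocorrelation is r_3 = 0.62; the remaining lags stay at or below 0.46. The elevated value at lag 1 (0.46), dropping to 0.35 at lag 2, reflects decaying short-term dependence rather than seasonality.
The dominant spike at lag 3 indicates a seasonal period of 3.

3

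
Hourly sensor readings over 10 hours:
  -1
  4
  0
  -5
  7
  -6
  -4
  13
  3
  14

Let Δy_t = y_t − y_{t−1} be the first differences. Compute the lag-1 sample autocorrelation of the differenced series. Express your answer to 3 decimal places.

First differences Δy: 5, -4, -5, 12, -13, 2, 17, -10, 11
Mean of differences = 1.6667
Numerator Σ(Δy_t−Δȳ)(Δy_{t+1}−Δȳ) = -489.1111
Denominator Σ(Δy_t−Δȳ)² = 868.0000
r_1(Δy) = -489.1111 / 868.0000 = -0.563

-0.563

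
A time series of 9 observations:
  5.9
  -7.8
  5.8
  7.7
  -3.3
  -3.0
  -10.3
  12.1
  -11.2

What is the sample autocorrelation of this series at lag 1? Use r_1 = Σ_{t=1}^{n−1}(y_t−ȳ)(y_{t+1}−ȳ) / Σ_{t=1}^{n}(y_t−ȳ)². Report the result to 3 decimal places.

Mean ȳ = (5.9 − 7.8 + 5.8 + 7.7 − 3.3 − 3.0 − 10.3 + 12.1 − 11.2)/9 = -0.4556
Numerator Σ_{t=1}^{8}(y_t−ȳ)(y_{t+1}−ȳ) = -291.0209
Denominator Σ(y_t−ȳ)² = 584.5422
r_1 = -291.0209 / 584.5422 = -0.498

-0.498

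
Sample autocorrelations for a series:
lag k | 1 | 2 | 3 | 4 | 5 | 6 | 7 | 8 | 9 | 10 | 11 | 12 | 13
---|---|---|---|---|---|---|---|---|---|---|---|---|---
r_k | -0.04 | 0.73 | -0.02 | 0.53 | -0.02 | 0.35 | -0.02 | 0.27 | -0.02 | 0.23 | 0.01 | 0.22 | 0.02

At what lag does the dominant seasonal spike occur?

The largest autocorrelation is r_2 = 0.73, with weaker echoes at lags 4 (0.53), 6 (0.35), 8 (0.27), 10 (0.23) and 12 (0.22); the remaining lags stay at or below 0.02.
The dominant spike at lag 2 indicates a seasonal period of 2.

2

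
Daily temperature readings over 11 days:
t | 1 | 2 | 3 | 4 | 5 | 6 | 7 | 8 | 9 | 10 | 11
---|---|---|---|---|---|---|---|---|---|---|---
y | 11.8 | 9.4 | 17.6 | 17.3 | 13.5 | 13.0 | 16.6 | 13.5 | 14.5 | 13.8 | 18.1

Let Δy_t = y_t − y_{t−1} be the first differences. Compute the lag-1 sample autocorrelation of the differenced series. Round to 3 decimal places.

-0.333

First differences Δy: -2.4, 8.2, -0.3, -3.8, -0.5, 3.6, -3.1, 1.0, -0.7, 4.3
Mean of differences = 0.6300
Numerator Σ(Δy_t−Δȳ)(Δy_{t+1}−Δȳ) = -42.0389
Denominator Σ(Δy_t−Δȳ)² = 126.3610
r_1(Δy) = -42.0389 / 126.3610 = -0.333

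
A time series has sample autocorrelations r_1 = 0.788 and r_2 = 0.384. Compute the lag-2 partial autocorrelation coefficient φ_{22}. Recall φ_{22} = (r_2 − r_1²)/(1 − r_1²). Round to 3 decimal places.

-0.625

φ_{22} = (r_2 − r_1²) / (1 − r_1²)
r_1² = (0.788)² = 0.620944
Numerator = 0.384 − 0.6209 = -0.2369; denominator = 1 − 0.6209 = 0.3791
φ_{22} = -0.2369 / 0.3791 = -0.625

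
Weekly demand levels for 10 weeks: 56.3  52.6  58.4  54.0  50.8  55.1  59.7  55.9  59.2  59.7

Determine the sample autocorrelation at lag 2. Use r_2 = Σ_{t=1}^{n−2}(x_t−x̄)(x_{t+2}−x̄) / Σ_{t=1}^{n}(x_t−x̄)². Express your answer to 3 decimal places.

Mean x̄ = (56.3 + 52.6 + 58.4 + 54.0 + 50.8 + 55.1 + 59.7 + 55.9 + 59.2 + 59.7)/10 = 56.1700
Numerator Σ_{t=1}^{8}(x_t−x̄)(x_{t+2}−x̄) = -10.5408
Denominator Σ(x_t−x̄)² = 86.6010
r_2 = -10.5408 / 86.6010 = -0.122

-0.122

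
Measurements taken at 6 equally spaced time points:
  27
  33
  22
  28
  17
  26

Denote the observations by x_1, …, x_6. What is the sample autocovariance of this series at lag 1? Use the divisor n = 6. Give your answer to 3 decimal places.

-8.208

Mean x̄ = (27 + 33 + 22 + 28 + 17 + 26)/6 = 25.5000
Deviations: 1.5000, 7.5000, -3.5000, 2.5000, -8.5000, 0.5000
Σ_{t=1}^{5}(x_t−x̄)(x_{t+1}−x̄) = -49.2500
γ_1 = -49.2500 / 6 = -8.208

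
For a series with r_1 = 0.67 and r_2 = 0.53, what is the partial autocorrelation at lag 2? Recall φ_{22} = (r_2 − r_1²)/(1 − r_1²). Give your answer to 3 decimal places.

φ_{22} = (r_2 − r_1²) / (1 − r_1²)
r_1² = (0.67)² = 0.4489
Numerator = 0.53 − 0.4489 = 0.0811; denominator = 1 − 0.4489 = 0.5511
φ_{22} = 0.0811 / 0.5511 = 0.147

0.147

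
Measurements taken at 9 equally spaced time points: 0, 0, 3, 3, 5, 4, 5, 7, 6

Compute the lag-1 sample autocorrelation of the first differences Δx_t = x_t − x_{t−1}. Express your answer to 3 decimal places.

-0.569

First differences Δx: 0, 3, 0, 2, -1, 1, 2, -1
Mean of differences = 0.7500
Numerator Σ(Δx_t−Δx̄)(Δx_{t+1}−Δx̄) = -8.8125
Denominator Σ(Δx_t−Δx̄)² = 15.5000
r_1(Δx) = -8.8125 / 15.5000 = -0.569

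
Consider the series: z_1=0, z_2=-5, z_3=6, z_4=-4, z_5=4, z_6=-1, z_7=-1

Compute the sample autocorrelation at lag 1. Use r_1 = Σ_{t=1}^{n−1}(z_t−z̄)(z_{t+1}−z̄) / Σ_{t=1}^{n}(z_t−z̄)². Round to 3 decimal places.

-0.770

Mean z̄ = (0 − 5 + 6 − 4 + 4 − 1 − 1)/7 = -0.1429
Numerator Σ_{t=1}^{6}(z_t−z̄)(z_{t+1}−z̄) = -73.0204
Denominator Σ(z_t−z̄)² = 94.8571
r_1 = -73.0204 / 94.8571 = -0.770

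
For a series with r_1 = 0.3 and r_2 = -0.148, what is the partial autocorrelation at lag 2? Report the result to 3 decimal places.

-0.262

φ_{22} = (r_2 − r_1²) / (1 − r_1²)
r_1² = (0.3)² = 0.09
Numerator = -0.148 − 0.0900 = -0.2380; denominator = 1 − 0.0900 = 0.9100
φ_{22} = -0.2380 / 0.9100 = -0.262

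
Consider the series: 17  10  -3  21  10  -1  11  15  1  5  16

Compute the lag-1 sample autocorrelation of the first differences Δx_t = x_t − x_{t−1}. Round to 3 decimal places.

-0.338

First differences Δx: -7, -13, 24, -11, -11, 12, 4, -14, 4, 11
Mean of differences = -0.1000
Numerator Σ(Δx_t−Δx̄)(Δx_{t+1}−Δx̄) = -516.5100
Denominator Σ(Δx_t−Δx̄)² = 1528.9000
r_1(Δx) = -516.5100 / 1528.9000 = -0.338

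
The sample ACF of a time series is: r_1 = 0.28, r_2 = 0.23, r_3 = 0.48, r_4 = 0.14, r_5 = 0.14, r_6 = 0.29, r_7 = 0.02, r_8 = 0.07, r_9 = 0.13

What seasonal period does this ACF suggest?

3

The largest autocorrelation is r_3 = 0.48, with a weaker echo at lag 6 (0.29); the remaining lags stay at or below 0.28. The elevated value at lag 1 (0.28), dropping to 0.23 at lag 2, reflects decaying short-term dependence rather than seasonality.
The dominant spike at lag 3 indicates a seasonal period of 3.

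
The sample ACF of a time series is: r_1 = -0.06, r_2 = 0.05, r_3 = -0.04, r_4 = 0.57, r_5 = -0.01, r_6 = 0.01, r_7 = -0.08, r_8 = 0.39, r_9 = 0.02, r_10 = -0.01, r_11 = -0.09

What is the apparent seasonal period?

4

The largest autocorrelation is r_4 = 0.57, with a weaker echo at lag 8 (0.39); the remaining lags stay at or below 0.05.
The dominant spike at lag 4 indicates a seasonal period of 4.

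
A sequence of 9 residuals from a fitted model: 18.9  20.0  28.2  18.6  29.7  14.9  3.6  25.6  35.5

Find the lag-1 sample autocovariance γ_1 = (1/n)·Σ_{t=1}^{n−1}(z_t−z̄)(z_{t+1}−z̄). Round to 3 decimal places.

0.032

Mean z̄ = (18.9 + 20.0 + 28.2 + 18.6 + 29.7 + 14.9 + 3.6 + 25.6 + 35.5)/9 = 21.6667
Σ_{t=1}^{8}(z_t−z̄)(z_{t+1}−z̄) = 0.2922
γ_1 = 0.2922 / 9 = 0.032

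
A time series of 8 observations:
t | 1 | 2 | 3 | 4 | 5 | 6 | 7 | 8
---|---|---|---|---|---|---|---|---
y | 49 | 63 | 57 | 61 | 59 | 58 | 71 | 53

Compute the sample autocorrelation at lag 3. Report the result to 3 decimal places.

0.020

Mean ȳ = (49 + 63 + 57 + 61 + 59 + 58 + 71 + 53)/8 = 58.8750
Σ(y_t−ȳ)(y_{t+3}−ȳ) = (-20.9844) + (0.5156) + (1.6406) + (25.7656) + (-0.7344) = 6.2031
Denominator Σ(y_t−ȳ)² = 304.8750
r_3 = 6.2031 / 304.8750 = 0.020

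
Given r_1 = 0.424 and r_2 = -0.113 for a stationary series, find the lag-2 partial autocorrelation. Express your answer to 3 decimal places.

-0.357

φ_{22} = (r_2 − r_1²) / (1 − r_1²)
r_1² = (0.424)² = 0.179776
Numerator = -0.113 − 0.1798 = -0.2928; denominator = 1 − 0.1798 = 0.8202
φ_{22} = -0.2928 / 0.8202 = -0.357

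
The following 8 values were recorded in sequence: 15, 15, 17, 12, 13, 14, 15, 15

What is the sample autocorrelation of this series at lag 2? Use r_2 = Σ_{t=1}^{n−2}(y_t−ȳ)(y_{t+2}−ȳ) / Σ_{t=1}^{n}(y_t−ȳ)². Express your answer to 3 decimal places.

-0.219

Mean ȳ = (15 + 15 + 17 + 12 + 13 + 14 + 15 + 15)/8 = 14.5000
Deviations from mean: 0.5000, 0.5000, 2.5000, -2.5000, -1.5000, -0.5000, 0.5000, 0.5000
Σ(y_t−ȳ)(y_{t+2}−ȳ) = (1.2500) + (-1.2500) + (-3.7500) + (1.2500) + (-0.7500) + (-0.2500) = -3.5000
Denominator Σ(y_t−ȳ)² = 16.0000
r_2 = -3.5000 / 16.0000 = -0.219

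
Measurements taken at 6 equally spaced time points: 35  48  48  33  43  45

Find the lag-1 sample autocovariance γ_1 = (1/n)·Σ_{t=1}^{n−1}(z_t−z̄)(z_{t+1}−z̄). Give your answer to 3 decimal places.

Mean z̄ = (35 + 48 + 48 + 33 + 43 + 45)/6 = 42.0000
Deviations: -7.0000, 6.0000, 6.0000, -9.0000, 1.0000, 3.0000
Σ_{t=1}^{5}(z_t−z̄)(z_{t+1}−z̄) = -66.0000
γ_1 = -66.0000 / 6 = -11.000

-11.000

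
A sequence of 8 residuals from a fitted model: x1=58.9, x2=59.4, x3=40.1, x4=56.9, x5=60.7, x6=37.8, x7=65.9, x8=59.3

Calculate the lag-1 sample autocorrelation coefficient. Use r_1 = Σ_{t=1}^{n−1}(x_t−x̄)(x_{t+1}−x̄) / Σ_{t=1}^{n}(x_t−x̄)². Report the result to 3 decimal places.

Mean x̄ = (58.9 + 59.4 + 40.1 + 56.9 + 60.7 + 37.8 + 65.9 + 59.3)/8 = 54.8750
Deviations from mean: 4.0250, 4.5250, -14.7750, 2.0250, 5.8250, -17.0750, 11.0250, 4.4250
Σ(x_t−x̄)(x_{t+1}−x̄) = (18.2131) + (-66.8569) + (-29.9194) + (11.7956) + (-99.4619) + (-188.2519) + (48.7856) = -305.6956
Denominator Σ(x_t−x̄)² = 725.6950
r_1 = -305.6956 / 725.6950 = -0.421

-0.421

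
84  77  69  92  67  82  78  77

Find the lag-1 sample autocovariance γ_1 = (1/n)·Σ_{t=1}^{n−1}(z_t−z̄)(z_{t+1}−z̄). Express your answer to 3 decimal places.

Mean z̄ = (84 + 77 + 69 + 92 + 67 + 82 + 78 + 77)/8 = 78.2500
Deviations: 5.7500, -1.2500, -9.2500, 13.7500, -11.2500, 3.7500, -0.2500, -1.2500
Σ_{t=1}^{7}(z_t−z̄)(z_{t+1}−z̄) = -320.3125
γ_1 = -320.3125 / 8 = -40.039

-40.039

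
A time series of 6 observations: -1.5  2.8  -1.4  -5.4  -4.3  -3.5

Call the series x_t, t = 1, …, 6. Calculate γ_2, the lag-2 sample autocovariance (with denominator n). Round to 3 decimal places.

-2.167

Mean x̄ = (-1.5 + 2.8 − 1.4 − 5.4 − 4.3 − 3.5)/6 = -2.2167
Deviations: 0.7167, 5.0167, 0.8167, -3.1833, -2.0833, -1.2833
Σ_{t=1}^{4}(x_t−x̄)(x_{t+2}−x̄) = -13.0006
γ_2 = -13.0006 / 6 = -2.167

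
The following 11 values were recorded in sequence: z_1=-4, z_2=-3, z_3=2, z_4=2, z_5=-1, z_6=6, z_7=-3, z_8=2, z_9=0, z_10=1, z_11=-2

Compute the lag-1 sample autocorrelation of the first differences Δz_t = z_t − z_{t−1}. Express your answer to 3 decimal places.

-0.687

First differences Δz: 1, 5, 0, -3, 7, -9, 5, -2, 1, -3
Mean of differences = 0.2000
Numerator Σ(Δz_t−Δz̄)(Δz_{t+1}−Δz̄) = -139.8400
Denominator Σ(Δz_t−Δz̄)² = 203.6000
r_1(Δz) = -139.8400 / 203.6000 = -0.687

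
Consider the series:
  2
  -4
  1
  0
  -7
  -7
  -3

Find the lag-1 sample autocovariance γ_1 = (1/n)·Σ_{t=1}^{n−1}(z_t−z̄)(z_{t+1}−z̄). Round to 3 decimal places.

1.096

Mean z̄ = (2 − 4 + 1 + 0 − 7 − 7 − 3)/7 = -2.5714
Deviations: 4.5714, -1.4286, 3.5714, 2.5714, -4.4286, -4.4286, -0.4286
Σ_{t=1}^{6}(z_t−z̄)(z_{t+1}−z̄) = 7.6735
γ_1 = 7.6735 / 7 = 1.096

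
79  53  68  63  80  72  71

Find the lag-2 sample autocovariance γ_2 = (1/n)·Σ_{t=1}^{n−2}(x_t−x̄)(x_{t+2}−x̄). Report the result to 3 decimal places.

Mean x̄ = (79 + 53 + 68 + 63 + 80 + 72 + 71)/7 = 69.4286
Σ_{t=1}^{5}(x_t−x̄)(x_{t+2}−x̄) = 76.9184
γ_2 = 76.9184 / 7 = 10.988

10.988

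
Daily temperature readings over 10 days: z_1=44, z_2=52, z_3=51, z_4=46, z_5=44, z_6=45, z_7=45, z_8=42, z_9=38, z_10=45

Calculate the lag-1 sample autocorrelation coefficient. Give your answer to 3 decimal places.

Mean z̄ = (44 + 52 + 51 + 46 + 44 + 45 + 45 + 42 + 38 + 45)/10 = 45.2000
Numerator Σ_{t=1}^{9}(z_t−z̄)(z_{t+1}−z̄) = 60.3600
Denominator Σ(z_t−z̄)² = 145.6000
r_1 = 60.3600 / 145.6000 = 0.415

0.415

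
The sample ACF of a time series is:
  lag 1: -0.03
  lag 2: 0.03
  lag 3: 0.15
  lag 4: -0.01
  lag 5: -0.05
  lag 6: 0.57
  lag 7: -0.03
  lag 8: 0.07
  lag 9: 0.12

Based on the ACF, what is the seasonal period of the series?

6

The largest autocorrelation is r_6 = 0.57; the remaining lags stay at or below 0.15.
The dominant spike at lag 6 indicates a seasonal period of 6.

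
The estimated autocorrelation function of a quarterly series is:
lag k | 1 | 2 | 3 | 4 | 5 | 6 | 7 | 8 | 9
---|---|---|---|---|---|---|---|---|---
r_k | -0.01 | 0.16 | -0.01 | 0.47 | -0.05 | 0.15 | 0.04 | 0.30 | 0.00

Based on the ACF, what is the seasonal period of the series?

The largest autocorrelation is r_4 = 0.47, with a weaker echo at lag 8 (0.30); the remaining lags stay at or below 0.16.
The dominant spike at lag 4 indicates a seasonal period of 4.

4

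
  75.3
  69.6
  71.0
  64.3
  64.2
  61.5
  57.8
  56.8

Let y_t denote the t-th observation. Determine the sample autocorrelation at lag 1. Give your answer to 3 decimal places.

Mean ȳ = (75.3 + 69.6 + 71.0 + 64.3 + 64.2 + 61.5 + 57.8 + 56.8)/8 = 65.0625
Deviations from mean: 10.2375, 4.5375, 5.9375, -0.7625, -0.8625, -3.5625, -7.2625, -8.2625
Σ(y_t−ȳ)(y_{t+1}−ȳ) = (46.4527) + (26.9414) + (-4.5273) + (0.6577) + (3.0727) + (25.8727) + (60.0064) = 158.4761
Denominator Σ(y_t−ȳ)² = 295.6788
r_1 = 158.4761 / 295.6788 = 0.536

0.536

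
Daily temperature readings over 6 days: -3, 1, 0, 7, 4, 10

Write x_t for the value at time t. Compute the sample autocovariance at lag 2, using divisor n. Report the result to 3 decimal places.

5.796

Mean x̄ = (-3 + 1 + 0 + 7 + 4 + 10)/6 = 3.1667
Σ_{t=1}^{4}(x_t−x̄)(x_{t+2}−x̄) = 34.7778
γ_2 = 34.7778 / 6 = 5.796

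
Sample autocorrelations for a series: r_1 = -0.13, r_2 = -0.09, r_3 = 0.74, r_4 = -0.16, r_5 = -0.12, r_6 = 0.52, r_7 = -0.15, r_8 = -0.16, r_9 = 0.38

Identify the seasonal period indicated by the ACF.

The largest autocorrelation is r_3 = 0.74, with weaker echoes at lags 6 (0.52) and 9 (0.38); the remaining lags stay at or below -0.09.
The dominant spike at lag 3 indicates a seasonal period of 3.

3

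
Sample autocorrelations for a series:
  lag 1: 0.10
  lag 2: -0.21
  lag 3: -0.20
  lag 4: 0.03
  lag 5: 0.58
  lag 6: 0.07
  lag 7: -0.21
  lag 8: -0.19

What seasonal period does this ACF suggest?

5

The largest autocorrelation is r_5 = 0.58; the remaining lags stay at or below 0.10.
The dominant spike at lag 5 indicates a seasonal period of 5.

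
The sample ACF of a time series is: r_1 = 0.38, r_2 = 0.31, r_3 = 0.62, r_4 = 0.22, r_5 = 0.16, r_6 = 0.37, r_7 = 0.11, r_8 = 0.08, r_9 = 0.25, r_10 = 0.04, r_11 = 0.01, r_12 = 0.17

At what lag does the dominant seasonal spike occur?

The largest autocorrelation is r_3 = 0.62; the remaining lags stay at or below 0.38. The elevated value at lag 1 (0.38), dropping to 0.31 at lag 2, reflects decaying short-term dependence rather than seasonality.
The dominant spike at lag 3 indicates a seasonal period of 3.

3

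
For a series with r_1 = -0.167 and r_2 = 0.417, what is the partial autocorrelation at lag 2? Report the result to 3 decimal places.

0.400

φ_{22} = (r_2 − r_1²) / (1 − r_1²)
r_1² = (-0.167)² = 0.027889
Numerator = 0.417 − 0.0279 = 0.3891; denominator = 1 − 0.0279 = 0.9721
φ_{22} = 0.3891 / 0.9721 = 0.400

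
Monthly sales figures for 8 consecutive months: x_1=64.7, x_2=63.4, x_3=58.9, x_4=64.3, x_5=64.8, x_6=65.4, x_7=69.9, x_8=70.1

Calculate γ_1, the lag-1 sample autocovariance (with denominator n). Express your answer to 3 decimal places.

5.263

Mean x̄ = (64.7 + 63.4 + 58.9 + 64.3 + 64.8 + 65.4 + 69.9 + 70.1)/8 = 65.1875
Σ_{t=1}^{7}(x_t−x̄)(x_{t+1}−x̄) = 42.1036
γ_1 = 42.1036 / 8 = 5.263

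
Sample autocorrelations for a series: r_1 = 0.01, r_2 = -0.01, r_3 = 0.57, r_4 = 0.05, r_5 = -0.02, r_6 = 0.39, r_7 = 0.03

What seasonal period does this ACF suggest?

3

The largest autocorrelation is r_3 = 0.57, with a weaker echo at lag 6 (0.39); the remaining lags stay at or below 0.05.
The dominant spike at lag 3 indicates a seasonal period of 3.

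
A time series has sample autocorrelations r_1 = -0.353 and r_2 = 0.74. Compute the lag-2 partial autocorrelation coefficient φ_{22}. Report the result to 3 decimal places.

0.703

φ_{22} = (r_2 − r_1²) / (1 − r_1²)
r_1² = (-0.353)² = 0.124609
Numerator = 0.74 − 0.1246 = 0.6154; denominator = 1 − 0.1246 = 0.8754
φ_{22} = 0.6154 / 0.8754 = 0.703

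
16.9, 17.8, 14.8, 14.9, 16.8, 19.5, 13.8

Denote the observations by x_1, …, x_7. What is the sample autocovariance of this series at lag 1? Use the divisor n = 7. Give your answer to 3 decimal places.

Mean x̄ = (16.9 + 17.8 + 14.8 + 14.9 + 16.8 + 19.5 + 13.8)/7 = 16.3571
Deviations: 0.5429, 1.4429, -1.5571, -1.4571, 0.4429, 3.1429, -2.5571
Σ_{t=1}^{6}(x_t−x̄)(x_{t+1}−x̄) = -6.4847
γ_1 = -6.4847 / 7 = -0.926

-0.926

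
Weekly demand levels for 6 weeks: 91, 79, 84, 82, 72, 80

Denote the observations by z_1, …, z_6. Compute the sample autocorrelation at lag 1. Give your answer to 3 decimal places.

-0.106

Mean z̄ = (91 + 79 + 84 + 82 + 72 + 80)/6 = 81.3333
Σ(z_t−z̄)(z_{t+1}−z̄) = (-22.5556) + (-6.2222) + (1.7778) + (-6.2222) + (12.4444) = -20.7778
Denominator Σ(z_t−z̄)² = 195.3333
r_1 = -20.7778 / 195.3333 = -0.106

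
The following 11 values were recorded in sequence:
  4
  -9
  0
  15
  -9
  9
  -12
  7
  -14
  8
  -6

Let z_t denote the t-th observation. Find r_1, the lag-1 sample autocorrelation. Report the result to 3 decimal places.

Mean z̄ = (4 − 9 + 0 + 15 − 9 + 9 − 12 + 7 − 14 + 8 − 6)/11 = -0.6364
Numerator Σ_{t=1}^{10}(z_t−z̄)(z_{t+1}−z̄) = -705.5868
Denominator Σ(z_t−z̄)² = 968.5455
r_1 = -705.5868 / 968.5455 = -0.729

-0.729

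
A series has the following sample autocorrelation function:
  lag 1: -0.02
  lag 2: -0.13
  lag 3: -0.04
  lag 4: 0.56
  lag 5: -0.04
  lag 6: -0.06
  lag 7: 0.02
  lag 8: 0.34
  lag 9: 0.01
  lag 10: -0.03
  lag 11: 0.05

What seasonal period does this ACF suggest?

4

The largest autocorrelation is r_4 = 0.56, with a weaker echo at lag 8 (0.34); the remaining lags stay at or below 0.05.
The dominant spike at lag 4 indicates a seasonal period of 4.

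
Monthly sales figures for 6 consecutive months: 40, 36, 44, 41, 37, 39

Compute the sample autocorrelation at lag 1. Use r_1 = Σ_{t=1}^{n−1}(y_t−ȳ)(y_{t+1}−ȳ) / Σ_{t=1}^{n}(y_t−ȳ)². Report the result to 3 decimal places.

Mean ȳ = (40 + 36 + 44 + 41 + 37 + 39)/6 = 39.5000
Deviations from mean: 0.5000, -3.5000, 4.5000, 1.5000, -2.5000, -0.5000
Numerator Σ_{t=1}^{5}(y_t−ȳ)(y_{t+1}−ȳ) = -13.2500
Denominator Σ(y_t−ȳ)² = 41.5000
r_1 = -13.2500 / 41.5000 = -0.319

-0.319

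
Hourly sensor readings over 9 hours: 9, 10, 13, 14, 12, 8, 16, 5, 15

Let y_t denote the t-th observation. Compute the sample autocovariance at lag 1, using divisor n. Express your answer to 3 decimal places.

Mean ȳ = (9 + 10 + 13 + 14 + 12 + 8 + 16 + 5 + 15)/9 = 11.3333
Σ_{t=1}^{8}(y_t−ȳ)(y_{t+1}−ȳ) = -63.4444
γ_1 = -63.4444 / 9 = -7.049

-7.049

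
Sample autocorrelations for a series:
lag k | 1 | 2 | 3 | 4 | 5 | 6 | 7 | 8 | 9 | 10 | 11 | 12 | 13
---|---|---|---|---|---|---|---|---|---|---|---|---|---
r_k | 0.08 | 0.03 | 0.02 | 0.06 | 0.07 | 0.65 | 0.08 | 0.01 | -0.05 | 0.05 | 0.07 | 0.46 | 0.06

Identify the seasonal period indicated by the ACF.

The largest autocorrelation is r_6 = 0.65, with a weaker echo at lag 12 (0.46); the remaining lags stay at or below 0.08.
The dominant spike at lag 6 indicates a seasonal period of 6.

6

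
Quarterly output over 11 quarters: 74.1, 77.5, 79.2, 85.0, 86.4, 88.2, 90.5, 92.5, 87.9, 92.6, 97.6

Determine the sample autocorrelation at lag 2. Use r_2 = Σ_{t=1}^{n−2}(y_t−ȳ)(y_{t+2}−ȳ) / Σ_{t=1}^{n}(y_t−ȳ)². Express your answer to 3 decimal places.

Mean ȳ = (74.1 + 77.5 + 79.2 + 85.0 + 86.4 + 88.2 + 90.5 + 92.5 + 87.9 + 92.6 + 97.6)/11 = 86.5000
Numerator Σ_{t=1}^{9}(y_t−ȳ)(y_{t+2}−ȳ) = 169.7400
Denominator Σ(y_t−ȳ)² = 507.5800
r_2 = 169.7400 / 507.5800 = 0.334

0.334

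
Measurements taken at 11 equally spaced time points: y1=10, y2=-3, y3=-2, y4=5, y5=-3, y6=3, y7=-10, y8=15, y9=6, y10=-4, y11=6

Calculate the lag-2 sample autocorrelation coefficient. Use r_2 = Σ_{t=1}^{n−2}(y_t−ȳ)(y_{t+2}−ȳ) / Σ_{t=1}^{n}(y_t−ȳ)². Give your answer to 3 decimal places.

Mean ȳ = (10 − 3 − 2 + 5 − 3 + 3 − 10 + 15 + 6 − 4 + 6)/11 = 2.0909
Numerator Σ_{t=1}^{9}(y_t−ȳ)(y_{t+2}−ȳ) = -61.0165
Denominator Σ(y_t−ȳ)² = 520.9091
r_2 = -61.0165 / 520.9091 = -0.117

-0.117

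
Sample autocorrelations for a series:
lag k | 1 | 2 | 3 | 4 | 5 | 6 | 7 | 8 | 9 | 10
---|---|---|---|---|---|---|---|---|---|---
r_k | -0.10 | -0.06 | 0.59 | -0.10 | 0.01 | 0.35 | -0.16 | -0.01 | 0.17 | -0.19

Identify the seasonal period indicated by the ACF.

The largest autocorrelation is r_3 = 0.59, with weaker echoes at lags 6 (0.35) and 9 (0.17); the remaining lags stay at or below 0.01.
The dominant spike at lag 3 indicates a seasonal period of 3.

3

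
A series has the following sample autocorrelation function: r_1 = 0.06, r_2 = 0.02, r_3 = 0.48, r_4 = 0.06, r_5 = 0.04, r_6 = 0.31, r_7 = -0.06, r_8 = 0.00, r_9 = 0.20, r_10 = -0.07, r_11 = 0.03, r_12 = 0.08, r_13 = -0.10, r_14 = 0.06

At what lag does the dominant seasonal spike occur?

The largest autocorrelation is r_3 = 0.48, with weaker echoes at lags 6 (0.31) and 9 (0.20); the remaining lags stay at or below 0.08.
The dominant spike at lag 3 indicates a seasonal period of 3.

3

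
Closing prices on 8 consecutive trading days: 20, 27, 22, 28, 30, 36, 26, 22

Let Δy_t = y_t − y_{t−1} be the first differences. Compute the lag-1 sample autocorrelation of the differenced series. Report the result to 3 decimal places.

-0.229

First differences Δy: 7, -5, 6, 2, 6, -10, -4
Mean of differences = 0.2857
Numerator Σ(Δy_t−Δȳ)(Δy_{t+1}−Δȳ) = -60.7959
Denominator Σ(Δy_t−Δȳ)² = 265.4286
r_1(Δy) = -60.7959 / 265.4286 = -0.229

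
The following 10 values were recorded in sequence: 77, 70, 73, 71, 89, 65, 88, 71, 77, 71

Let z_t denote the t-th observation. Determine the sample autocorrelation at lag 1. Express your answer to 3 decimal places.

Mean z̄ = (77 + 70 + 73 + 71 + 89 + 65 + 88 + 71 + 77 + 71)/10 = 75.2000
Numerator Σ_{t=1}^{9}(z_t−z̄)(z_{t+1}−z̄) = -386.8400
Denominator Σ(z_t−z̄)² = 549.6000
r_1 = -386.8400 / 549.6000 = -0.704

-0.704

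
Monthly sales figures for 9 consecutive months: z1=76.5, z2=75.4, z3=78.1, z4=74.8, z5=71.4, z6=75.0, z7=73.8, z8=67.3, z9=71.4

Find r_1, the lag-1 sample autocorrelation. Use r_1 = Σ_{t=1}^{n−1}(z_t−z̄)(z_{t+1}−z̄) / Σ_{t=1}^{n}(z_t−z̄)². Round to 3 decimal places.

Mean z̄ = (76.5 + 75.4 + 78.1 + 74.8 + 71.4 + 75.0 + 73.8 + 67.3 + 71.4)/9 = 73.7444
Numerator Σ_{t=1}^{8}(z_t−z̄)(z_{t+1}−z̄) = 25.7725
Denominator Σ(z_t−z̄)² = 84.5222
r_1 = 25.7725 / 84.5222 = 0.305

0.305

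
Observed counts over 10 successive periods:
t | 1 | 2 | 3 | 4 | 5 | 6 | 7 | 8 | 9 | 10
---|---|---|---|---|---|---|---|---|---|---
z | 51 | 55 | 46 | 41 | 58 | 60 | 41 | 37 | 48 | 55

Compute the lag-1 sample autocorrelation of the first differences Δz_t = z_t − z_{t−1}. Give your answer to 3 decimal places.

First differences Δz: 4, -9, -5, 17, 2, -19, -4, 11, 7
Mean of differences = 0.4444
Numerator Σ(Δz_t−Δz̄)(Δz_{t+1}−Δz̄) = 31.9136
Denominator Σ(Δz_t−Δz̄)² = 960.2222
r_1(Δz) = 31.9136 / 960.2222 = 0.033

0.033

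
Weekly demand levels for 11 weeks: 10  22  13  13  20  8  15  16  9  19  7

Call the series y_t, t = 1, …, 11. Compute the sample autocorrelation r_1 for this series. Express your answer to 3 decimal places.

-0.595

Mean ȳ = (10 + 22 + 13 + 13 + 20 + 8 + 15 + 16 + 9 + 19 + 7)/11 = 13.8182
Numerator Σ_{t=1}^{10}(y_t−ȳ)(y_{t+1}−ȳ) = -153.3967
Denominator Σ(y_t−ȳ)² = 257.6364
r_1 = -153.3967 / 257.6364 = -0.595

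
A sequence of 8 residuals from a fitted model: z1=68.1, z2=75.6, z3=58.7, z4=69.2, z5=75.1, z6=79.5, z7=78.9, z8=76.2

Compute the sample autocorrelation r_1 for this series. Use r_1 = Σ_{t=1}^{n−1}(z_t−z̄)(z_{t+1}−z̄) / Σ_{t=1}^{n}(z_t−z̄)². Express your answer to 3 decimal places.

0.196

Mean z̄ = (68.1 + 75.6 + 58.7 + 69.2 + 75.1 + 79.5 + 78.9 + 76.2)/8 = 72.6625
Deviations from mean: -4.5625, 2.9375, -13.9625, -3.4625, 2.4375, 6.8375, 6.2375, 3.5375
Σ(z_t−z̄)(z_{t+1}−z̄) = (-13.4023) + (-41.0148) + (48.3452) + (-8.4398) + (16.6664) + (42.6489) + (22.0652) = 66.8686
Denominator Σ(z_t−z̄)² = 340.4988
r_1 = 66.8686 / 340.4988 = 0.196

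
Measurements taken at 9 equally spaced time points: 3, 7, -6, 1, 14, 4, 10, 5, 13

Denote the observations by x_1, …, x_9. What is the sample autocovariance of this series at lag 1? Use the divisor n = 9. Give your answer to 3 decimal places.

-3.605

Mean x̄ = (3 + 7 − 6 + 1 + 14 + 4 + 10 + 5 + 13)/9 = 5.6667
Σ_{t=1}^{8}(x_t−x̄)(x_{t+1}−x̄) = -32.4444
γ_1 = -32.4444 / 9 = -3.605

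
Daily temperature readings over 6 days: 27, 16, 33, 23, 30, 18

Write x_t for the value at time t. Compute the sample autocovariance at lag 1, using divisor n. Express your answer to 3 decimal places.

-25.042

Mean x̄ = (27 + 16 + 33 + 23 + 30 + 18)/6 = 24.5000
Deviations: 2.5000, -8.5000, 8.5000, -1.5000, 5.5000, -6.5000
Σ_{t=1}^{5}(x_t−x̄)(x_{t+1}−x̄) = -150.2500
γ_1 = -150.2500 / 6 = -25.042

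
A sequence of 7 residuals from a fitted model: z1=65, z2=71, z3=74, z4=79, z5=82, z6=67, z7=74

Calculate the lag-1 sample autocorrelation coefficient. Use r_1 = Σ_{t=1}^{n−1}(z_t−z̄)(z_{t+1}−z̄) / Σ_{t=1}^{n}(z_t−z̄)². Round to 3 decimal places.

Mean z̄ = (65 + 71 + 74 + 79 + 82 + 67 + 74)/7 = 73.1429
Deviations from mean: -8.1429, -2.1429, 0.8571, 5.8571, 8.8571, -6.1429, 0.8571
Numerator Σ_{t=1}^{6}(z_t−z̄)(z_{t+1}−z̄) = 12.8367
Denominator Σ(z_t−z̄)² = 222.8571
r_1 = 12.8367 / 222.8571 = 0.058

0.058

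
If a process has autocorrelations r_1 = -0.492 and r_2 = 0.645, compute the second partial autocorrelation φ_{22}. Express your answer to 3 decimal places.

φ_{22} = (r_2 − r_1²) / (1 − r_1²)
r_1² = (-0.492)² = 0.242064
Numerator = 0.645 − 0.2421 = 0.4029; denominator = 1 − 0.2421 = 0.7579
φ_{22} = 0.4029 / 0.7579 = 0.532

0.532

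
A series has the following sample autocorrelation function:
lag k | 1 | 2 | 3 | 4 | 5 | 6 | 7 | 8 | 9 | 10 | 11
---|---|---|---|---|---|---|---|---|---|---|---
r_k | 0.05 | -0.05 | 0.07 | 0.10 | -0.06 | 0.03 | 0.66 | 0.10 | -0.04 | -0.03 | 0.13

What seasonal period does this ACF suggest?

7

The largest autocorrelation is r_7 = 0.66; the remaining lags stay at or below 0.13.
The dominant spike at lag 7 indicates a seasonal period of 7.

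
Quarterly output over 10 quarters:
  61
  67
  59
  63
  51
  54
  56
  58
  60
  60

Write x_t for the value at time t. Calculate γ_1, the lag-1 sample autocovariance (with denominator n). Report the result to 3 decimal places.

Mean x̄ = (61 + 67 + 59 + 63 + 51 + 54 + 56 + 58 + 60 + 60)/10 = 58.9000
Σ_{t=1}^{9}(x_t−x̄)(x_{t+1}−x̄) = 41.5900
γ_1 = 41.5900 / 10 = 4.159

4.159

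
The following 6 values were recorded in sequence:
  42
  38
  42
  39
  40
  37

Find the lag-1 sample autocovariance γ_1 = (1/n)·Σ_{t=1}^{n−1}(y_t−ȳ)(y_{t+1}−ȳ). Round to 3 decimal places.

-1.741

Mean ȳ = (42 + 38 + 42 + 39 + 40 + 37)/6 = 39.6667
Σ_{t=1}^{5}(y_t−ȳ)(y_{t+1}−ȳ) = -10.4444
γ_1 = -10.4444 / 6 = -1.741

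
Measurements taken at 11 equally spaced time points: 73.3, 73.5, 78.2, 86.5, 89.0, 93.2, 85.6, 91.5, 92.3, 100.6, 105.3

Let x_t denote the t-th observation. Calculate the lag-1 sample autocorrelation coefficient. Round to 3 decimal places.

Mean x̄ = (73.3 + 73.5 + 78.2 + 86.5 + 89.0 + 93.2 + 85.6 + 91.5 + 92.3 + 100.6 + 105.3)/11 = 88.0909
Numerator Σ_{t=1}^{10}(x_t−x̄)(x_{t+1}−x̄) = 640.1172
Denominator Σ(x_t−x̄)² = 1047.1291
r_1 = 640.1172 / 1047.1291 = 0.611

0.611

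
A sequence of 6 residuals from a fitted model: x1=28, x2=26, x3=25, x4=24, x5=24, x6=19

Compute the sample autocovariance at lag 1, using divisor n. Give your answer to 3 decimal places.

Mean x̄ = (28 + 26 + 25 + 24 + 24 + 19)/6 = 24.3333
Deviations: 3.6667, 1.6667, 0.6667, -0.3333, -0.3333, -5.3333
Σ_{t=1}^{5}(x_t−x̄)(x_{t+1}−x̄) = 8.8889
γ_1 = 8.8889 / 6 = 1.481

1.481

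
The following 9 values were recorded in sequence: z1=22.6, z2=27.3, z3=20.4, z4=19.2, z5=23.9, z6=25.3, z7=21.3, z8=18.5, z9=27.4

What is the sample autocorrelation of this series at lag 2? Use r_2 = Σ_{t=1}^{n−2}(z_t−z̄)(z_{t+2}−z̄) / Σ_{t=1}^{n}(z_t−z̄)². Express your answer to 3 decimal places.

-0.525

Mean z̄ = (22.6 + 27.3 + 20.4 + 19.2 + 23.9 + 25.3 + 21.3 + 18.5 + 27.4)/9 = 22.8778
Σ(z_t−z̄)(z_{t+2}−z̄) = (0.6883) + (-16.2640) + (-2.5328) + (-8.9084) + (-1.6128) + (-10.6040) + (-7.1351) = -46.3688
Denominator Σ(z_t−z̄)² = 88.3156
r_2 = -46.3688 / 88.3156 = -0.525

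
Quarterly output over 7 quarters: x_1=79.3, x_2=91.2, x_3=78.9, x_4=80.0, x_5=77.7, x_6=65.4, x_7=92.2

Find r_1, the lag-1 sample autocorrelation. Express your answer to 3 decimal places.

-0.327

Mean x̄ = (79.3 + 91.2 + 78.9 + 80.0 + 77.7 + 65.4 + 92.2)/7 = 80.6714
Σ(x_t−x̄)(x_{t+1}−x̄) = (-14.4392) + (-18.6506) + (1.1894) + (1.9951) + (45.3780) + (-176.0578) = -160.5851
Denominator Σ(x_t−x̄)² = 491.2743
r_1 = -160.5851 / 491.2743 = -0.327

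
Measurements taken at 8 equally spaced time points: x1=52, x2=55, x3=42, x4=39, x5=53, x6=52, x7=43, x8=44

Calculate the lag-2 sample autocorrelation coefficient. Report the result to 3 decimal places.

-0.754

Mean x̄ = (52 + 55 + 42 + 39 + 53 + 52 + 43 + 44)/8 = 47.5000
Σ(x_t−x̄)(x_{t+2}−x̄) = (-24.7500) + (-63.7500) + (-30.2500) + (-38.2500) + (-24.7500) + (-15.7500) = -197.5000
Denominator Σ(x_t−x̄)² = 262.0000
r_2 = -197.5000 / 262.0000 = -0.754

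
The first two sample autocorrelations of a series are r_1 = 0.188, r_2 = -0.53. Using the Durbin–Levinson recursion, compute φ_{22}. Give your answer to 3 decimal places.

φ_{22} = (r_2 − r_1²) / (1 − r_1²)
r_1² = (0.188)² = 0.035344
Numerator = -0.53 − 0.0353 = -0.5653; denominator = 1 − 0.0353 = 0.9647
φ_{22} = -0.5653 / 0.9647 = -0.586

-0.586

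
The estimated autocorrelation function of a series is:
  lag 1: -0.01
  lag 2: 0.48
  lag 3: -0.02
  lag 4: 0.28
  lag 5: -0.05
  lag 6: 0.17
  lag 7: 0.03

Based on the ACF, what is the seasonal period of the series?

The largest autocorrelation is r_2 = 0.48, with weaker echoes at lags 4 (0.28) and 6 (0.17); the remaining lags stay at or below 0.03.
The dominant spike at lag 2 indicates a seasonal period of 2.

2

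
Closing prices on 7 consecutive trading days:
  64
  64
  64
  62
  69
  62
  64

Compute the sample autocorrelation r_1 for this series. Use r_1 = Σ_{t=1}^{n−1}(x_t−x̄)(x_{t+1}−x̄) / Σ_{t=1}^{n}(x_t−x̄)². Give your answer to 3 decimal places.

Mean x̄ = (64 + 64 + 64 + 62 + 69 + 62 + 64)/7 = 64.1429
Σ(x_t−x̄)(x_{t+1}−x̄) = (0.0204) + (0.0204) + (0.3061) + (-10.4082) + (-10.4082) + (0.3061) = -20.1633
Denominator Σ(x_t−x̄)² = 32.8571
r_1 = -20.1633 / 32.8571 = -0.614

-0.614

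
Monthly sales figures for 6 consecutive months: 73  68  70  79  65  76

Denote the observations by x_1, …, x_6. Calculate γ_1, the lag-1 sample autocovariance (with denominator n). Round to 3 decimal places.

-14.671

Mean x̄ = (73 + 68 + 70 + 79 + 65 + 76)/6 = 71.8333
Deviations: 1.1667, -3.8333, -1.8333, 7.1667, -6.8333, 4.1667
Σ_{t=1}^{5}(x_t−x̄)(x_{t+1}−x̄) = -88.0278
γ_1 = -88.0278 / 6 = -14.671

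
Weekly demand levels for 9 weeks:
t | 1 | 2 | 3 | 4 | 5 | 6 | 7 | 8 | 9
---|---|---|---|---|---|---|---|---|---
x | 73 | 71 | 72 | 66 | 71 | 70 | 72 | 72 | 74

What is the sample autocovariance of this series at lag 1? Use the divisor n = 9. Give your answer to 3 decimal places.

-0.154

Mean x̄ = (73 + 71 + 72 + 66 + 71 + 70 + 72 + 72 + 74)/9 = 71.2222
Σ_{t=1}^{8}(x_t−x̄)(x_{t+1}−x̄) = -1.3827
γ_1 = -1.3827 / 9 = -0.154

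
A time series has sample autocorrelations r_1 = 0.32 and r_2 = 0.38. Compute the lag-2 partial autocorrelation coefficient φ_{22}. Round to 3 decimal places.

0.309

φ_{22} = (r_2 − r_1²) / (1 − r_1²)
r_1² = (0.32)² = 0.1024
Numerator = 0.38 − 0.1024 = 0.2776; denominator = 1 − 0.1024 = 0.8976
φ_{22} = 0.2776 / 0.8976 = 0.309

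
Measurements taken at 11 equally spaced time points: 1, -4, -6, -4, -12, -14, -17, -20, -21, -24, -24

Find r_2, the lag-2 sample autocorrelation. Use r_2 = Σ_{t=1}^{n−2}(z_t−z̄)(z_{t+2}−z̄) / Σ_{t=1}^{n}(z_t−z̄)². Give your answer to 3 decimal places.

0.483

Mean z̄ = (1 − 4 − 6 − 4 − 12 − 14 − 17 − 20 − 21 − 24 − 24)/11 = -13.1818
Numerator Σ_{t=1}^{9}(z_t−z̄)(z_{t+2}−z̄) = 376.3884
Denominator Σ(z_t−z̄)² = 779.6364
r_2 = 376.3884 / 779.6364 = 0.483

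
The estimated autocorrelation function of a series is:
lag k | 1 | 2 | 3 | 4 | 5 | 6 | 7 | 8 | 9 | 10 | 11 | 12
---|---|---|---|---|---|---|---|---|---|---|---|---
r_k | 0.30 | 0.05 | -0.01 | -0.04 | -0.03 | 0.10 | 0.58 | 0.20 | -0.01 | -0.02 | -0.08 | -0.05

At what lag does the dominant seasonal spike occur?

7

The largest autocorrelation is r_7 = 0.58; the remaining lags stay at or below 0.30. The elevated value at lag 1 (0.30), dropping to 0.05 at lag 2, reflects decaying short-term dependence rather than seasonality.
The dominant spike at lag 7 indicates a seasonal period of 7.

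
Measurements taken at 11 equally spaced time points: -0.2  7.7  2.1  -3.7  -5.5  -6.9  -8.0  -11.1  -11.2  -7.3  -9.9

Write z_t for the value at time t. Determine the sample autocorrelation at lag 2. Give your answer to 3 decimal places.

0.343

Mean z̄ = (-0.2 + 7.7 + 2.1 − 3.7 − 5.5 − 6.9 − 8.0 − 11.1 − 11.2 − 7.3 − 9.9)/11 = -4.9091
Numerator Σ_{t=1}^{9}(z_t−z̄)(z_{t+2}−z̄) = 121.4989
Denominator Σ(z_t−z̄)² = 354.1491
r_2 = 121.4989 / 354.1491 = 0.343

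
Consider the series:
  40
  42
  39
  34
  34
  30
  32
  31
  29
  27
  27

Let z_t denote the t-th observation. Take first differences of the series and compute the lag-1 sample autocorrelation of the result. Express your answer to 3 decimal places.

First differences Δz: 2, -3, -5, 0, -4, 2, -1, -2, -2, 0
Mean of differences = -1.3000
Numerator Σ(Δz_t−Δz̄)(Δz_{t+1}−Δz̄) = -16.1900
Denominator Σ(Δz_t−Δz̄)² = 50.1000
r_1(Δz) = -16.1900 / 50.1000 = -0.323

-0.323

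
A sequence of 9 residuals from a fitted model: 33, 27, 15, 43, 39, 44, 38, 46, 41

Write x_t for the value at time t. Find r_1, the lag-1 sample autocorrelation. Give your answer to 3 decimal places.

Mean x̄ = (33 + 27 + 15 + 43 + 39 + 44 + 38 + 46 + 41)/9 = 36.2222
Numerator Σ_{t=1}^{8}(x_t−x̄)(x_{t+1}−x̄) = 199.9506
Denominator Σ(x_t−x̄)² = 781.5556
r_1 = 199.9506 / 781.5556 = 0.256

0.256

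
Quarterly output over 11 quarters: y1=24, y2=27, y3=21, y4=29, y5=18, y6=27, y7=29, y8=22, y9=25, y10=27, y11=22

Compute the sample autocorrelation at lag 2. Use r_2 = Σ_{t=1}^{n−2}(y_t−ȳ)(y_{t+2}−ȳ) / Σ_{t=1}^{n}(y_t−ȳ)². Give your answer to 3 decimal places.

Mean ȳ = (24 + 27 + 21 + 29 + 18 + 27 + 29 + 22 + 25 + 27 + 22)/11 = 24.6364
Numerator Σ_{t=1}^{9}(y_t−ȳ)(y_{t+2}−ȳ) = 6.2810
Denominator Σ(y_t−ȳ)² = 126.5455
r_2 = 6.2810 / 126.5455 = 0.050

0.050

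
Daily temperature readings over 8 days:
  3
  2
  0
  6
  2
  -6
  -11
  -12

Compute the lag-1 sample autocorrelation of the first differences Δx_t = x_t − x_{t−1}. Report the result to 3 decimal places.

0.092

First differences Δx: -1, -2, 6, -4, -8, -5, -1
Mean of differences = -2.1429
Numerator Σ(Δx_t−Δx̄)(Δx_{t+1}−Δx̄) = 10.5510
Denominator Σ(Δx_t−Δx̄)² = 114.8571
r_1(Δx) = 10.5510 / 114.8571 = 0.092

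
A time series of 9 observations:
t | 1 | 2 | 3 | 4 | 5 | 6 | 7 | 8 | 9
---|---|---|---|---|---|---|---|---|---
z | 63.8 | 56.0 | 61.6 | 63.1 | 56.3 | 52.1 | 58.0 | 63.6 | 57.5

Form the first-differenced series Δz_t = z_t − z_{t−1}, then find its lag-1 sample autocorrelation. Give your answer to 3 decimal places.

-0.146

First differences Δz: -7.8, 5.6, 1.5, -6.8, -4.2, 5.9, 5.6, -6.1
Mean of differences = -0.7875
Numerator Σ(Δz_t−Δz̄)(Δz_{t+1}−Δz̄) = -37.4552
Denominator Σ(Δz_t−Δz̄)² = 256.7488
r_1(Δz) = -37.4552 / 256.7488 = -0.146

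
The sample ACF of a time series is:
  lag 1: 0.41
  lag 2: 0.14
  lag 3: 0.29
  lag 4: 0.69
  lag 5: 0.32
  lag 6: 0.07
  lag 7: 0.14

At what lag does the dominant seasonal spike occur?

4

The largest autocorrelation is r_4 = 0.69; the remaining lags stay at or below 0.41. The elevated value at lag 1 (0.41), dropping to 0.14 at lag 2, reflects decaying short-term dependence rather than seasonality.
The dominant spike at lag 4 indicates a seasonal period of 4.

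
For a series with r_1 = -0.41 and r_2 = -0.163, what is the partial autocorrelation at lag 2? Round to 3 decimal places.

-0.398

φ_{22} = (r_2 − r_1²) / (1 − r_1²)
r_1² = (-0.41)² = 0.1681
Numerator = -0.163 − 0.1681 = -0.3311; denominator = 1 − 0.1681 = 0.8319
φ_{22} = -0.3311 / 0.8319 = -0.398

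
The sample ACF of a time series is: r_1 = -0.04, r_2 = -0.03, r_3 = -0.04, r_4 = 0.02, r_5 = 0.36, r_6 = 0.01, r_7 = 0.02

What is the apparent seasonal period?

5

The largest autocorrelation is r_5 = 0.36; the remaining lags stay at or below 0.02.
The dominant spike at lag 5 indicates a seasonal period of 5.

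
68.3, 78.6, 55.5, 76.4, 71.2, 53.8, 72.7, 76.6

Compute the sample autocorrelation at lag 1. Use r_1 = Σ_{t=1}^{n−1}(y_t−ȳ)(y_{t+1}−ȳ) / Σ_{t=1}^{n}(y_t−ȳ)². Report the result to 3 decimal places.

-0.441

Mean ȳ = (68.3 + 78.6 + 55.5 + 76.4 + 71.2 + 53.8 + 72.7 + 76.6)/8 = 69.1375
Deviations from mean: -0.8375, 9.4625, -13.6375, 7.2625, 2.0625, -15.3375, 3.5625, 7.4625
Σ(y_t−ȳ)(y_{t+1}−ȳ) = (-7.9248) + (-129.0448) + (-99.0423) + (14.9789) + (-31.6336) + (-54.6398) + (26.5852) = -280.7214
Denominator Σ(y_t−ȳ)² = 636.8388
r_1 = -280.7214 / 636.8388 = -0.441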